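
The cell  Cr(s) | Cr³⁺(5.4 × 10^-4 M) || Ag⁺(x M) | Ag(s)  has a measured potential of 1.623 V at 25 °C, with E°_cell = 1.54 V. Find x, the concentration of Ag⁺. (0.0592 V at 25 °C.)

2.1 M

From the Nernst equation, log Q = n(E° − E)/0.0592 = 3(1.54 − 1.623)/0.0592 = -4.206, so Q = 6.22 × 10^-5.
With Q = [Cr³⁺]/[Ag⁺]^3 and the known concentrations, [Ag⁺]^3 in the denominator gives [Ag⁺] = 2.1 M.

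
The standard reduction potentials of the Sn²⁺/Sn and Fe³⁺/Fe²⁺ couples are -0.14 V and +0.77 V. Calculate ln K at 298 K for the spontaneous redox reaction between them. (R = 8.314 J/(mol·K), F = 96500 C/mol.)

E°_cell = +0.77 − (-0.14) = 0.91 V, with n = 2 electrons transferred.
At equilibrium E = 0, so the Nernst equation gives ln K = nFE°/RT = (2)(96500)(0.91)/((8.314)(298)) = 70.89.

ln K = 70.9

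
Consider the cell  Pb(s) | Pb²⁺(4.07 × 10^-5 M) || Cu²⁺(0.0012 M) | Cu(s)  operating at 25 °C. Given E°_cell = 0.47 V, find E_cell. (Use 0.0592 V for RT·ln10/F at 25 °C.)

0.514 V

Balancing electrons gives n = 2; the reaction quotient is Q = [Pb²⁺]/[Cu²⁺] = 0.0339.
At 25 °C, E = E° − (0.0592/n) log Q = 0.47 − (0.0592/2)(-1.470) = 0.470 + 0.044 = 0.514 V.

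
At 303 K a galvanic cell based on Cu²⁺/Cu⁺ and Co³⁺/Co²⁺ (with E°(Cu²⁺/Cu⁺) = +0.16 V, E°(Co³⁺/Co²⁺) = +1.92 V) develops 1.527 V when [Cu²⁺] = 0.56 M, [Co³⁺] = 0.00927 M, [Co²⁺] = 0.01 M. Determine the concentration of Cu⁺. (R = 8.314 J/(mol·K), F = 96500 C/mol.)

From the Nernst equation, ln Q = nF(E° − E)/RT = 1×96500×(1.76 − 1.527)/(8.314×303) = 8.925, so Q = 7520.
With Q = [Cu²⁺]·[Co²⁺]/([Cu⁺]·[Co³⁺]) and the known concentrations, [Cu⁺] in the denominator gives [Cu⁺] = 8 × 10^-5 M.

8 × 10^-5 M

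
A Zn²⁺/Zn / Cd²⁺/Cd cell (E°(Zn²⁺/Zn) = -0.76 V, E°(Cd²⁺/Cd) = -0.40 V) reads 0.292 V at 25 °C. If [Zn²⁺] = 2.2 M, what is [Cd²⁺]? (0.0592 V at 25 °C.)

0.011 M

From the Nernst equation, log Q = n(E° − E)/0.0592 = 2(0.36 − 0.292)/0.0592 = 2.297, so Q = 198.
With Q = [Zn²⁺]/[Cd²⁺] and the known concentrations, [Cd²⁺] in the denominator gives [Cd²⁺] = 0.011 M.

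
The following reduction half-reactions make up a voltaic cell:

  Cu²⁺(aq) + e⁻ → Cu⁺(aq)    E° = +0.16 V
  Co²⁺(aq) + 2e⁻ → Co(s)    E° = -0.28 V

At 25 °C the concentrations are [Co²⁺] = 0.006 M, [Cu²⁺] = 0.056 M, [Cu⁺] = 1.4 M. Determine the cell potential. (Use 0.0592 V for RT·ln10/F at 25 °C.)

0.423 V

The Cu²⁺/Cu⁺ couple has the higher reduction potential and acts as the cathode, so E°_cell = +0.16 − (-0.28) = 0.44 V.
Balancing electrons gives n = 2; the reaction quotient is Q = [Co²⁺]·[Cu⁺]^2/[Cu²⁺]^2 = 3.75.
At 25 °C, E = E° − (0.0592/n) log Q = 0.44 − (0.0592/2)(0.574) = 0.440 − 0.017 = 0.423 V.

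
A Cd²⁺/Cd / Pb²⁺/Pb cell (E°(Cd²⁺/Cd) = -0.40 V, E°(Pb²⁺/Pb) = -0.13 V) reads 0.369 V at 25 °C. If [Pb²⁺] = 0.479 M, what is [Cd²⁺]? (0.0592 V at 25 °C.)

From the Nernst equation, log Q = n(E° − E)/0.0592 = 2(0.27 − 0.369)/0.0592 = -3.345, so Q = 4.52 × 10^-4.
With Q = [Cd²⁺]/[Pb²⁺] and the known concentrations, [Cd²⁺] in the numerator gives [Cd²⁺] = 2.2 × 10^-4 M.

2.2 × 10^-4 M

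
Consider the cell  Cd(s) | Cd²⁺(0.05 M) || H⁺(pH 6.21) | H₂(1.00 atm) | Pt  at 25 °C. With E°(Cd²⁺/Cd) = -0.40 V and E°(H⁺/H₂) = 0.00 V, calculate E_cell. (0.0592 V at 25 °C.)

0.071 V

The hydrogen couple is the cathode, so E°_cell = 0.40 V; n = 2.
[H⁺] = 10^(−6.21) = 6.2 × 10^-7 M, and Q = [Cd²⁺]·P(H₂) / [H⁺]^2 = 1.32 × 10^11.
E = E° − (0.0592/2) log Q = 0.40 − (0.0592/2)(11.119) = 0.071 V.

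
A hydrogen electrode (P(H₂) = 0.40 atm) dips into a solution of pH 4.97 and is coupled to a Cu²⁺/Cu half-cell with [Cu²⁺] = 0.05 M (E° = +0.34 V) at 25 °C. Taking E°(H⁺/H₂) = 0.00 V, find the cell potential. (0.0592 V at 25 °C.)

The Cu²⁺/Cu couple is the cathode, so E°_cell = 0.34 V; n = 2.
[H⁺] = 10^(−4.97) = 1.1 × 10^-5 M, and Q = [H⁺]^2 / ([Cu²⁺]·P(H₂)) = 5.74 × 10^-9.
E = E° − (0.0592/2) log Q = 0.34 − (0.0592/2)(-8.241) = 0.584 V.

0.58 V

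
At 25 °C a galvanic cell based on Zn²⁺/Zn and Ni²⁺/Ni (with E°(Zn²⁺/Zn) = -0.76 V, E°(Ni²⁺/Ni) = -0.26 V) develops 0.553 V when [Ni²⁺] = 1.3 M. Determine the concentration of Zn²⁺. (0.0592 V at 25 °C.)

From the Nernst equation, log Q = n(E° − E)/0.0592 = 2(0.50 − 0.553)/0.0592 = -1.791, so Q = 0.0162.
With Q = [Zn²⁺]/[Ni²⁺] and the known concentrations, [Zn²⁺] in the numerator gives [Zn²⁺] = 0.021 M.

0.021 M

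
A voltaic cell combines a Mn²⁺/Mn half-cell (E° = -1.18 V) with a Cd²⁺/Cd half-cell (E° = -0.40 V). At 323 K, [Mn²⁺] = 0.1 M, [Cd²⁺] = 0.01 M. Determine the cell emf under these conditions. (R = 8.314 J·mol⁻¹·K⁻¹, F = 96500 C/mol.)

0.748 V

The Cd²⁺/Cd couple has the higher reduction potential and acts as the cathode, so E°_cell = -0.40 − (-1.18) = 0.78 V.
Balancing electrons gives n = 2; the reaction quotient is Q = [Mn²⁺]/[Cd²⁺] = 10.0.
E = E° − (RT/nF) ln Q = 0.78 − (8.314×323)/(2×96500) × (2.303) = 0.780 − 0.032 = 0.748 V.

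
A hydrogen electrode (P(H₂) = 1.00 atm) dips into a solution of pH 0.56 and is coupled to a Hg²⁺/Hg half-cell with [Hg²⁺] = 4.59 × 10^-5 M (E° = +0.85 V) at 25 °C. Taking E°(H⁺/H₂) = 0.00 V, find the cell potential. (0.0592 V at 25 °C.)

0.75 V

The Hg²⁺/Hg couple is the cathode, so E°_cell = 0.85 V; n = 2.
[H⁺] = 10^(−0.56) = 0.28 M, and Q = [H⁺]^2 / ([Hg²⁺]·P(H₂)) = 1650.
E = E° − (0.0592/2) log Q = 0.85 − (0.0592/2)(3.218) = 0.755 V.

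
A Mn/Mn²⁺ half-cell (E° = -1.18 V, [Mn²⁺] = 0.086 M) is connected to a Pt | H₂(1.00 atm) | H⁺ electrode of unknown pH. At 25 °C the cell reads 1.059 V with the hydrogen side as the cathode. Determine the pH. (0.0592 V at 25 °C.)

E°_cell = 1.18 V and n = 2.
log Q = n(E° − E)/0.0592 = 2×(1.18 − 1.059)/0.0592 = 4.088.
With Q = [Mn²⁺]·P(H₂) / [H⁺]^2, solving for [H⁺] gives log[H⁺] = -2.577, so pH = 2.58.

pH = 2.58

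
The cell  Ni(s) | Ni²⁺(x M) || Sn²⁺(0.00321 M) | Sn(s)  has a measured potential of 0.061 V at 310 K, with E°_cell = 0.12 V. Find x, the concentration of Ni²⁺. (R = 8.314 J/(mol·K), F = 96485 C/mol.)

From the Nernst equation, ln Q = nF(E° − E)/RT = 2×96485×(0.12 − 0.061)/(8.314×310) = 4.417, so Q = 82.9.
With Q = [Ni²⁺]/[Sn²⁺] and the known concentrations, [Ni²⁺] in the numerator gives [Ni²⁺] = 0.27 M.

0.27 M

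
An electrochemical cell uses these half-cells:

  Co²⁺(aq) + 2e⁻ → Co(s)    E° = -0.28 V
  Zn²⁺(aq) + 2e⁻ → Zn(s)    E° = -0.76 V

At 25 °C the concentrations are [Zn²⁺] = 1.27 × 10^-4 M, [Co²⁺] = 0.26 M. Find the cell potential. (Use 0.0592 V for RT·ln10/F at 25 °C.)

0.578 V

The Co²⁺/Co couple has the higher reduction potential and acts as the cathode, so E°_cell = -0.28 − (-0.76) = 0.48 V.
Balancing electrons gives n = 2; the reaction quotient is Q = [Zn²⁺]/[Co²⁺] = 4.88 × 10^-4.
At 25 °C, E = E° − (0.0592/n) log Q = 0.48 − (0.0592/2)(-3.311) = 0.480 + 0.098 = 0.578 V.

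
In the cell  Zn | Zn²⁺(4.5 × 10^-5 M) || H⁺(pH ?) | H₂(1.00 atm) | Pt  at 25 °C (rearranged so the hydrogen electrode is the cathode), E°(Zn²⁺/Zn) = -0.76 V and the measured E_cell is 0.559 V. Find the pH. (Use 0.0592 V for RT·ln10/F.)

E°_cell = 0.76 V and n = 2.
log Q = n(E° − E)/0.0592 = 2×(0.76 − 0.559)/0.0592 = 6.791.
With Q = [Zn²⁺]·P(H₂) / [H⁺]^2, solving for [H⁺] gives log[H⁺] = -5.569, so pH = 5.57.

pH = 5.57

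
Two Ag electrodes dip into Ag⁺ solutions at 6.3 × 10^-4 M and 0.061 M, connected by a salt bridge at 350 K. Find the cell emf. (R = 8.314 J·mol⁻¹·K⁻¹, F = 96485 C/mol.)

0.14 V

Both half-cells are Ag⁺/Ag, so E°_cell = 0. The concentrated side is the cathode; the cell reaction moves Ag⁺ from high to low concentration with n = 1.
Q = [Ag⁺]_dilute/[Ag⁺]_conc = 6.3 × 10^-4/0.061 = 0.0103.
E = 0 − (RT/nF) ln Q = −((8.314×350)/(1×96485))(-4.573) = 0.1379 V.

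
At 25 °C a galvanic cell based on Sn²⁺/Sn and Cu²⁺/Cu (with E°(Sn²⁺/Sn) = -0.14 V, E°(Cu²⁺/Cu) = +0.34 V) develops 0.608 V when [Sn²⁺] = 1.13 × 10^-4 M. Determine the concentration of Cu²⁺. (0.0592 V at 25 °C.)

From the Nernst equation, log Q = n(E° − E)/0.0592 = 2(0.48 − 0.608)/0.0592 = -4.324, so Q = 4.74 × 10^-5.
With Q = [Sn²⁺]/[Cu²⁺] and the known concentrations, [Cu²⁺] in the denominator gives [Cu²⁺] = 2.4 M.

2.4 M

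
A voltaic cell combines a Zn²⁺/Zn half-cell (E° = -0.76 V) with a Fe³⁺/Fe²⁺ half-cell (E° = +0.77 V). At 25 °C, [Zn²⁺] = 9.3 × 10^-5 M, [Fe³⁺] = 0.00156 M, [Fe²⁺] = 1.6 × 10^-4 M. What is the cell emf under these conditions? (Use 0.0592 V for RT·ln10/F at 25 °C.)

1.71 V

The Fe³⁺/Fe²⁺ couple has the higher reduction potential and acts as the cathode, so E°_cell = +0.77 − (-0.76) = 1.53 V.
Balancing electrons gives n = 2; the reaction quotient is Q = [Zn²⁺]·[Fe²⁺]^2/[Fe³⁺]^2 = 9.78 × 10^-7.
At 25 °C, E = E° − (0.0592/n) log Q = 1.53 − (0.0592/2)(-6.010) = 1.530 + 0.178 = 1.708 V.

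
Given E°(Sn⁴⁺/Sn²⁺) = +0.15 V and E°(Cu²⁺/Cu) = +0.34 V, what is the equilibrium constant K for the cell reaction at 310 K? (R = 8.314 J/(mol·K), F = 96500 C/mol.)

E°_cell = +0.34 − (+0.15) = 0.19 V, with n = 2 electrons transferred.
At equilibrium E = 0, so the Nernst equation gives ln K = nFE°/RT = (2)(96500)(0.19)/((8.314)(310)) = 14.23.
K = e^14.23 = 1.5 × 10^6.

1.5 × 10^6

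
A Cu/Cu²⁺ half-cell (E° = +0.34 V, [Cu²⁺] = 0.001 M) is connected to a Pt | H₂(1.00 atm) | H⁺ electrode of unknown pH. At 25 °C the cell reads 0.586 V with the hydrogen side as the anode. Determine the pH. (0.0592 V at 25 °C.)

E°_cell = 0.34 V and n = 2.
log Q = n(E° − E)/0.0592 = 2×(0.34 − 0.586)/0.0592 = -8.311.
With Q = [H⁺]^2 / ([Cu²⁺]·P(H₂)), solving for [H⁺] gives log[H⁺] = -5.655, so pH = 5.66.

pH = 5.66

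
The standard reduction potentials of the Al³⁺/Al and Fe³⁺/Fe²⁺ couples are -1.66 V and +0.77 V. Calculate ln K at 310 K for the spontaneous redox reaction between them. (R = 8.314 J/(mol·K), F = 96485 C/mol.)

E°_cell = +0.77 − (-1.66) = 2.43 V, with n = 3 electrons transferred.
At equilibrium E = 0, so the Nernst equation gives ln K = nFE°/RT = (3)(96485)(2.43)/((8.314)(310)) = 272.91.

ln K = 272.9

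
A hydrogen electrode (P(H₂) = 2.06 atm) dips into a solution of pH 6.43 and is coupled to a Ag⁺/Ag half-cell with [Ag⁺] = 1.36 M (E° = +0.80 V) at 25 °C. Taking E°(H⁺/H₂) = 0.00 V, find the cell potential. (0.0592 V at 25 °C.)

The Ag⁺/Ag couple is the cathode, so E°_cell = 0.80 V; n = 2.
[H⁺] = 10^(−6.43) = 3.7 × 10^-7 M, and Q = [H⁺]^2 / ([Ag⁺]^2·P(H₂)) = 3.62 × 10^-14.
E = E° − (0.0592/2) log Q = 0.80 − (0.0592/2)(-13.441) = 1.198 V.

1.20 V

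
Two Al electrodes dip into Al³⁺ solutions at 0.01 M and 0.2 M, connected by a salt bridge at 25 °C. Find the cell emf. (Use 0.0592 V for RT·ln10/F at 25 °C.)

0.026 V

Both half-cells are Al³⁺/Al, so E°_cell = 0. The concentrated side is the cathode; the cell reaction moves Al³⁺ from high to low concentration with n = 3.
Q = [Al³⁺]_dilute/[Al³⁺]_conc = 0.01/0.2 = 0.0500.
E = 0 − (0.0592/3) log Q = −(0.0592/3)(-1.301) = 0.0257 V.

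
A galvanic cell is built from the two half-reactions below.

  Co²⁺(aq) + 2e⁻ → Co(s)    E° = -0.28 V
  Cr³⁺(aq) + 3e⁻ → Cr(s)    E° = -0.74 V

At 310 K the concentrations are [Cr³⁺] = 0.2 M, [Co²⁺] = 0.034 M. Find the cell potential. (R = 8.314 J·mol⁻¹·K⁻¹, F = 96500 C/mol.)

0.429 V

The Co²⁺/Co couple has the higher reduction potential and acts as the cathode, so E°_cell = -0.28 − (-0.74) = 0.46 V.
Balancing electrons gives n = 6; the reaction quotient is Q = [Cr³⁺]^2/[Co²⁺]^3 = 1020.
E = E° − (RT/nF) ln Q = 0.46 − (8.314×310)/(6×96500) × (6.925) = 0.460 − 0.031 = 0.429 V.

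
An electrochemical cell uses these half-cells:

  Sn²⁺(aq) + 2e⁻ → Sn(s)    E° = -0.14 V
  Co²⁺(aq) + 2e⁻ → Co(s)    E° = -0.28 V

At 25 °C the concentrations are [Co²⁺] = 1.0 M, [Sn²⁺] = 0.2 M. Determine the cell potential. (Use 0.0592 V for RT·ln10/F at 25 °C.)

The Sn²⁺/Sn couple has the higher reduction potential and acts as the cathode, so E°_cell = -0.14 − (-0.28) = 0.14 V.
Balancing electrons gives n = 2; the reaction quotient is Q = [Co²⁺]/[Sn²⁺] = 5.00.
At 25 °C, E = E° − (0.0592/n) log Q = 0.14 − (0.0592/2)(0.699) = 0.140 − 0.021 = 0.119 V.

0.119 V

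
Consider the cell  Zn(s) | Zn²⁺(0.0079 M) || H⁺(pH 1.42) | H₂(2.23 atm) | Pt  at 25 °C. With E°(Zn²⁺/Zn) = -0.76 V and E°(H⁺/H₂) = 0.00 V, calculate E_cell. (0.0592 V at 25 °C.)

The hydrogen couple is the cathode, so E°_cell = 0.76 V; n = 2.
[H⁺] = 10^(−1.42) = 0.038 M, and Q = [Zn²⁺]·P(H₂) / [H⁺]^2 = 12.2.
E = E° − (0.0592/2) log Q = 0.76 − (0.0592/2)(1.086) = 0.728 V.

0.73 V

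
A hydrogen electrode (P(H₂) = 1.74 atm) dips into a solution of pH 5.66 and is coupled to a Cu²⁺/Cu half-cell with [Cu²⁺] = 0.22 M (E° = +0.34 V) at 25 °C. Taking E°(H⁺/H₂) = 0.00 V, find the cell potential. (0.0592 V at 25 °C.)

The Cu²⁺/Cu couple is the cathode, so E°_cell = 0.34 V; n = 2.
[H⁺] = 10^(−5.66) = 2.2 × 10^-6 M, and Q = [H⁺]^2 / ([Cu²⁺]·P(H₂)) = 1.25 × 10^-11.
E = E° − (0.0592/2) log Q = 0.34 − (0.0592/2)(-10.903) = 0.663 V.

0.66 V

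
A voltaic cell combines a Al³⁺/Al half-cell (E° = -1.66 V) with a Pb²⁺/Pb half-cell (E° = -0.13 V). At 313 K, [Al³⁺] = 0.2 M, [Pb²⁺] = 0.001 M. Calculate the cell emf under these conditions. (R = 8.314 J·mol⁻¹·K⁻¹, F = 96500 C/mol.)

The Pb²⁺/Pb couple has the higher reduction potential and acts as the cathode, so E°_cell = -0.13 − (-1.66) = 1.53 V.
Balancing electrons gives n = 6; the reaction quotient is Q = [Al³⁺]^2/[Pb²⁺]^3 = 4 × 10^7.
E = E° − (RT/nF) ln Q = 1.53 − (8.314×313)/(6×96500) × (17.504) = 1.530 − 0.079 = 1.451 V.

1.45 V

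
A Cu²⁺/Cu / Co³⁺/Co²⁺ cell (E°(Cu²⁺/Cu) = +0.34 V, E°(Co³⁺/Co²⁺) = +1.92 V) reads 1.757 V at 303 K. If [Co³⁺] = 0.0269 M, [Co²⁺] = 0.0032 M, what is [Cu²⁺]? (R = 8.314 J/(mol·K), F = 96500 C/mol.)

From the Nernst equation, ln Q = nF(E° − E)/RT = 2×96500×(1.58 − 1.757)/(8.314×303) = -13.561, so Q = 1.29 × 10^-6.
With Q = [Cu²⁺]·[Co²⁺]^2/[Co³⁺]^2 and the known concentrations, [Cu²⁺] in the numerator gives [Cu²⁺] = 9.1 × 10^-5 M.

9.1 × 10^-5 M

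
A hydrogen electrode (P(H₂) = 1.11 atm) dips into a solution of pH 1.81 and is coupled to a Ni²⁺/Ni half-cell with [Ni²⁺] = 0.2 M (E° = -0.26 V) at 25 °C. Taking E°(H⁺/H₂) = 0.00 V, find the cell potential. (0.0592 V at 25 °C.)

The hydrogen couple is the cathode, so E°_cell = 0.26 V; n = 2.
[H⁺] = 10^(−1.81) = 0.015 M, and Q = [Ni²⁺]·P(H₂) / [H⁺]^2 = 925.
E = E° − (0.0592/2) log Q = 0.26 − (0.0592/2)(2.966) = 0.172 V.

0.17 V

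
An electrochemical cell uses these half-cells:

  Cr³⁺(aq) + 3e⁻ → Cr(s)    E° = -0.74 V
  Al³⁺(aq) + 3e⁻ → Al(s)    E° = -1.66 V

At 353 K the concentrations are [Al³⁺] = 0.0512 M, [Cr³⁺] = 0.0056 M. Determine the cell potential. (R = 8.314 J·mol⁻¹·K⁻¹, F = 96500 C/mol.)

0.898 V

The Cr³⁺/Cr couple has the higher reduction potential and acts as the cathode, so E°_cell = -0.74 − (-1.66) = 0.92 V.
Balancing electrons gives n = 3; the reaction quotient is Q = [Al³⁺]/[Cr³⁺] = 9.14.
E = E° − (RT/nF) ln Q = 0.92 − (8.314×353)/(3×96500) × (2.213) = 0.920 − 0.022 = 0.898 V.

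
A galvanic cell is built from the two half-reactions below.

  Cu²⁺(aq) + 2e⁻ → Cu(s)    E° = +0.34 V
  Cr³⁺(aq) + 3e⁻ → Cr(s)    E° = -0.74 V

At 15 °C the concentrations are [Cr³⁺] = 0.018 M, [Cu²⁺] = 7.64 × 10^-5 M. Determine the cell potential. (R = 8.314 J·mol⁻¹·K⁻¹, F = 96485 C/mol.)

The Cu²⁺/Cu couple has the higher reduction potential and acts as the cathode, so E°_cell = +0.34 − (-0.74) = 1.08 V.
Balancing electrons gives n = 6; the reaction quotient is Q = [Cr³⁺]^2/[Cu²⁺]^3 = 7.27 × 10^8.
E = E° − (RT/nF) ln Q = 1.08 − (8.314×288)/(6×96485) × (20.404) = 1.080 − 0.084 = 0.996 V.

0.996 V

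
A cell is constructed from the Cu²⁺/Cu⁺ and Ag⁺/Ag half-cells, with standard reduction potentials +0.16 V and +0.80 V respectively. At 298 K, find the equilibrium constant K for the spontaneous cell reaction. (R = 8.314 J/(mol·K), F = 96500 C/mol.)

E°_cell = +0.80 − (+0.16) = 0.64 V, with n = 1 electron transferred.
At equilibrium E = 0, so the Nernst equation gives ln K = nFE°/RT = (1)(96500)(0.64)/((8.314)(298)) = 24.93.
K = e^24.93 = 6.7 × 10^10.

6.7 × 10^10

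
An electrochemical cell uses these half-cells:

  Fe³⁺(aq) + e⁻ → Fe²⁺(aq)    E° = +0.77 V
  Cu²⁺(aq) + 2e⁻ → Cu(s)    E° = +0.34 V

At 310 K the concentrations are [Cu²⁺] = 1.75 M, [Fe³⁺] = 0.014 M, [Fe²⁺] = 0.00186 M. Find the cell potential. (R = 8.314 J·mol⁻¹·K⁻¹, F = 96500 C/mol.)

The Fe³⁺/Fe²⁺ couple has the higher reduction potential and acts as the cathode, so E°_cell = +0.77 − (+0.34) = 0.43 V.
Balancing electrons gives n = 2; the reaction quotient is Q = [Cu²⁺]·[Fe²⁺]^2/[Fe³⁺]^2 = 0.0309.
E = E° − (RT/nF) ln Q = 0.43 − (8.314×310)/(2×96500) × (-3.477) = 0.430 + 0.046 = 0.476 V.

0.476 V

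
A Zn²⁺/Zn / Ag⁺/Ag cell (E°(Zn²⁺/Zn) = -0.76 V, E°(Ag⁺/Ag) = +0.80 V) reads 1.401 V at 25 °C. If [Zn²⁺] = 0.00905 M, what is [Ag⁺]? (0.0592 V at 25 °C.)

From the Nernst equation, log Q = n(E° − E)/0.0592 = 2(1.56 − 1.401)/0.0592 = 5.372, so Q = 2.35 × 10^5.
With Q = [Zn²⁺]/[Ag⁺]^2 and the known concentrations, [Ag⁺]^2 in the denominator gives [Ag⁺] = 2 × 10^-4 M.

2 × 10^-4 M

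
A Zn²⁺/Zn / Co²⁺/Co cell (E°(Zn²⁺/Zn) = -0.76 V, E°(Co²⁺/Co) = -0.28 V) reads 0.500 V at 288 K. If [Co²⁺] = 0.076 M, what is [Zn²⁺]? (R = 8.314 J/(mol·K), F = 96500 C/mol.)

0.015 M

From the Nernst equation, ln Q = nF(E° − E)/RT = 2×96500×(0.48 − 0.500)/(8.314×288) = -1.612, so Q = 0.199.
With Q = [Zn²⁺]/[Co²⁺] and the known concentrations, [Zn²⁺] in the numerator gives [Zn²⁺] = 0.015 M.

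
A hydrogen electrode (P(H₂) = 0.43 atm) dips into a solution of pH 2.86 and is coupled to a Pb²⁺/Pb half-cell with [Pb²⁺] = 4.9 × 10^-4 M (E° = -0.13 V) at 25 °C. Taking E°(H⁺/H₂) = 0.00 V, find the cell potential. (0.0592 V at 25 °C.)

The hydrogen couple is the cathode, so E°_cell = 0.13 V; n = 2.
[H⁺] = 10^(−2.86) = 0.0014 M, and Q = [Pb²⁺]·P(H₂) / [H⁺]^2 = 111.
E = E° − (0.0592/2) log Q = 0.13 − (0.0592/2)(2.044) = 0.069 V.

0.069 V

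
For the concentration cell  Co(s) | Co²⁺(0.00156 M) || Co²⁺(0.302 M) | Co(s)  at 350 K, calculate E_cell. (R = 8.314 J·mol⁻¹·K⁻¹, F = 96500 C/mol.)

0.079 V

Both half-cells are Co²⁺/Co, so E°_cell = 0. The concentrated side is the cathode; the cell reaction moves Co²⁺ from high to low concentration with n = 2.
Q = [Co²⁺]_dilute/[Co²⁺]_conc = 0.00156/0.302 = 0.00517.
E = 0 − (RT/nF) ln Q = −((8.314×350)/(2×96500))(-5.266) = 0.0794 V.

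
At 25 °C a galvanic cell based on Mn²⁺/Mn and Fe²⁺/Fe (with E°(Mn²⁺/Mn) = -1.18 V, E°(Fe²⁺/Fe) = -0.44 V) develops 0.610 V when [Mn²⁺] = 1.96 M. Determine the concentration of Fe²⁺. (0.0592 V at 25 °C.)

From the Nernst equation, log Q = n(E° − E)/0.0592 = 2(0.74 − 0.610)/0.0592 = 4.392, so Q = 2.47 × 10^4.
With Q = [Mn²⁺]/[Fe²⁺] and the known concentrations, [Fe²⁺] in the denominator gives [Fe²⁺] = 7.9 × 10^-5 M.

7.9 × 10^-5 M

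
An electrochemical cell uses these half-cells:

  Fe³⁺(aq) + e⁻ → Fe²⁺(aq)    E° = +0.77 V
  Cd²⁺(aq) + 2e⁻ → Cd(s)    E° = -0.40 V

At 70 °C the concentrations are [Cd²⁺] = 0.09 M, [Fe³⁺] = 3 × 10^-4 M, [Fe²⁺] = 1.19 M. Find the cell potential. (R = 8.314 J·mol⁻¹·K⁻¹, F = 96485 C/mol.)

0.961 V

The Fe³⁺/Fe²⁺ couple has the higher reduction potential and acts as the cathode, so E°_cell = +0.77 − (-0.40) = 1.17 V.
Balancing electrons gives n = 2; the reaction quotient is Q = [Cd²⁺]·[Fe²⁺]^2/[Fe³⁺]^2 = 1.42 × 10^6.
E = E° − (RT/nF) ln Q = 1.17 − (8.314×343)/(2×96485) × (14.163) = 1.170 − 0.209 = 0.961 V.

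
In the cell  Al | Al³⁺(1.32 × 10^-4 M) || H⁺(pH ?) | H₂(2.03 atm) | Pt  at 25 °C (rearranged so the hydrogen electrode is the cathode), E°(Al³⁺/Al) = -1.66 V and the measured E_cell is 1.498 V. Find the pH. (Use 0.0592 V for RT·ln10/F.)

E°_cell = 1.66 V and n = 6.
log Q = n(E° − E)/0.0592 = 6×(1.66 − 1.498)/0.0592 = 16.419.
With Q = [Al³⁺]^2·P(H₂)^3 / [H⁺]^6, solving for [H⁺] gives log[H⁺] = -3.876, so pH = 3.88.

pH = 3.88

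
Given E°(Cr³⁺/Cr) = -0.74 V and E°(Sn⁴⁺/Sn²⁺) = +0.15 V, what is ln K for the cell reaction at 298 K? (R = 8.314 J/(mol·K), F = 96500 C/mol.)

ln K = 208.0

E°_cell = +0.15 − (-0.74) = 0.89 V, with n = 6 electrons transferred.
At equilibrium E = 0, so the Nernst equation gives ln K = nFE°/RT = (6)(96500)(0.89)/((8.314)(298)) = 207.99.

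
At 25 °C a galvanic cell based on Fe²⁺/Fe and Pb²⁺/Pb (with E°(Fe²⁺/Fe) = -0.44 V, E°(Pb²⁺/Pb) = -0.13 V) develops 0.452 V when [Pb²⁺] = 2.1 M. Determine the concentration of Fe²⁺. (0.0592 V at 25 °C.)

From the Nernst equation, log Q = n(E° − E)/0.0592 = 2(0.31 − 0.452)/0.0592 = -4.797, so Q = 1.59 × 10^-5.
With Q = [Fe²⁺]/[Pb²⁺] and the known concentrations, [Fe²⁺] in the numerator gives [Fe²⁺] = 3.3 × 10^-5 M.

3.3 × 10^-5 M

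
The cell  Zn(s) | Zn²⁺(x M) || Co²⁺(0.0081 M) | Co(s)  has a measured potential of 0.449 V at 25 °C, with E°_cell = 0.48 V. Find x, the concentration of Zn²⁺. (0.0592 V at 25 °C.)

0.09 M

From the Nernst equation, log Q = n(E° − E)/0.0592 = 2(0.48 − 0.449)/0.0592 = 1.047, so Q = 11.2.
With Q = [Zn²⁺]/[Co²⁺] and the known concentrations, [Zn²⁺] in the numerator gives [Zn²⁺] = 0.09 M.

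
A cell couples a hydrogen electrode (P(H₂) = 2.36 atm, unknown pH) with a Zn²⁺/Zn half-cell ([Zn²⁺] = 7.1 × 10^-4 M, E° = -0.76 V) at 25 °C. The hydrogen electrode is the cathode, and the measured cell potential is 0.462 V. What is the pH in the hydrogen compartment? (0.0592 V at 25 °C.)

E°_cell = 0.76 V and n = 2.
log Q = n(E° − E)/0.0592 = 2×(0.76 − 0.462)/0.0592 = 10.068.
With Q = [Zn²⁺]·P(H₂) / [H⁺]^2, solving for [H⁺] gives log[H⁺] = -6.422, so pH = 6.42.

pH = 6.42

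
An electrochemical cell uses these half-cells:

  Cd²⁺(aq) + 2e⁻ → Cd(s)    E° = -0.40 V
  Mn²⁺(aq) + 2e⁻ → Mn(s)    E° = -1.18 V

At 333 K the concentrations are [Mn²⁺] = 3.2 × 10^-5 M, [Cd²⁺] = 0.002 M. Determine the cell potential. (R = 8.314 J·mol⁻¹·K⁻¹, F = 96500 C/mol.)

0.839 V

The Cd²⁺/Cd couple has the higher reduction potential and acts as the cathode, so E°_cell = -0.40 − (-1.18) = 0.78 V.
Balancing electrons gives n = 2; the reaction quotient is Q = [Mn²⁺]/[Cd²⁺] = 0.0160.
E = E° − (RT/nF) ln Q = 0.78 − (8.314×333)/(2×96500) × (-4.135) = 0.780 + 0.059 = 0.839 V.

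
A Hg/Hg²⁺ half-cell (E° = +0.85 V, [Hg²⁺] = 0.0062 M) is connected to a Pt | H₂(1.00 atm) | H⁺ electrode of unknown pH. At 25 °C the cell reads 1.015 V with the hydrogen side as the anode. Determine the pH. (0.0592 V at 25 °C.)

pH = 3.89

E°_cell = 0.85 V and n = 2.
log Q = n(E° − E)/0.0592 = 2×(0.85 − 1.015)/0.0592 = -5.574.
With Q = [H⁺]^2 / ([Hg²⁺]·P(H₂)), solving for [H⁺] gives log[H⁺] = -3.891, so pH = 3.89.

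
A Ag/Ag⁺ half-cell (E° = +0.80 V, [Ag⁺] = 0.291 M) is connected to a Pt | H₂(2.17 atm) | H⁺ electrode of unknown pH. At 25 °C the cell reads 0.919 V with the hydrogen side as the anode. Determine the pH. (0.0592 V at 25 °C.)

pH = 2.38

E°_cell = 0.80 V and n = 2.
log Q = n(E° − E)/0.0592 = 2×(0.80 − 0.919)/0.0592 = -4.020.
With Q = [H⁺]^2 / ([Ag⁺]^2·P(H₂)), solving for [H⁺] gives log[H⁺] = -2.378, so pH = 2.38.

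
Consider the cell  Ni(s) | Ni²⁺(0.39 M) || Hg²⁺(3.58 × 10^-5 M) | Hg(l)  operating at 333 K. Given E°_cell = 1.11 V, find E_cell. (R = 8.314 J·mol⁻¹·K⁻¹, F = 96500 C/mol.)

0.977 V

Balancing electrons gives n = 2; the reaction quotient is Q = [Ni²⁺]/[Hg²⁺] = 1.09 × 10^4.
E = E° − (RT/nF) ln Q = 1.11 − (8.314×333)/(2×96500) × (9.296) = 1.110 − 0.133 = 0.977 V.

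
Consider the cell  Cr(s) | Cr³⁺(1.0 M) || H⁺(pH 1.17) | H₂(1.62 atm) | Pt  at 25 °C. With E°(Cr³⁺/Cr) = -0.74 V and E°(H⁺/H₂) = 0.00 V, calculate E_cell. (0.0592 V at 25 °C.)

The hydrogen couple is the cathode, so E°_cell = 0.74 V; n = 6.
[H⁺] = 10^(−1.17) = 0.068 M, and Q = [Cr³⁺]^2·P(H₂)^3 / [H⁺]^6 = 4.45 × 10^7.
E = E° − (0.0592/6) log Q = 0.74 − (0.0592/6)(7.649) = 0.665 V.

0.66 V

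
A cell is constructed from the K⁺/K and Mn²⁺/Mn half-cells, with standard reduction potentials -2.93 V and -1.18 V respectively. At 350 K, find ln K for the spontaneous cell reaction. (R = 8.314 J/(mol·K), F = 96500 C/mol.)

ln K = 116.1

E°_cell = -1.18 − (-2.93) = 1.75 V, with n = 2 electrons transferred.
At equilibrium E = 0, so the Nernst equation gives ln K = nFE°/RT = (2)(96500)(1.75)/((8.314)(350)) = 116.07.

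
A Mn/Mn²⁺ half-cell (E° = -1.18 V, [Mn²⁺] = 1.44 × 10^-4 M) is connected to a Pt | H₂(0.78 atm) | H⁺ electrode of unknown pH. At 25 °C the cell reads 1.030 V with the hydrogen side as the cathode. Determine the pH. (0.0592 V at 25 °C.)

E°_cell = 1.18 V and n = 2.
log Q = n(E° − E)/0.0592 = 2×(1.18 − 1.030)/0.0592 = 5.068.
With Q = [Mn²⁺]·P(H₂) / [H⁺]^2, solving for [H⁺] gives log[H⁺] = -4.509, so pH = 4.51.

pH = 4.51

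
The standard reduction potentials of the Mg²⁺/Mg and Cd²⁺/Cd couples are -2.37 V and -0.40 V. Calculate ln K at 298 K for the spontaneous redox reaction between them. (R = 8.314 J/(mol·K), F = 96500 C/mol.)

ln K = 153.5

E°_cell = -0.40 − (-2.37) = 1.97 V, with n = 2 electrons transferred.
At equilibrium E = 0, so the Nernst equation gives ln K = nFE°/RT = (2)(96500)(1.97)/((8.314)(298)) = 153.46.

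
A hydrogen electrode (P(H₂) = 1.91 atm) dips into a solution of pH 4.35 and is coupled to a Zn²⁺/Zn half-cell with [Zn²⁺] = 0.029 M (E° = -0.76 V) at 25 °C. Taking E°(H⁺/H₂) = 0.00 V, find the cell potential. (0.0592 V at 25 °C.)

The hydrogen couple is the cathode, so E°_cell = 0.76 V; n = 2.
[H⁺] = 10^(−4.35) = 4.5 × 10^-5 M, and Q = [Zn²⁺]·P(H₂) / [H⁺]^2 = 2.78 × 10^7.
E = E° − (0.0592/2) log Q = 0.76 − (0.0592/2)(7.443) = 0.540 V.

0.54 V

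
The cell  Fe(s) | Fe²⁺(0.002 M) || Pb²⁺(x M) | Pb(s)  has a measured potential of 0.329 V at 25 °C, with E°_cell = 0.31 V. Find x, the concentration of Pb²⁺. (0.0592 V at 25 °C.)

0.0088 M

From the Nernst equation, log Q = n(E° − E)/0.0592 = 2(0.31 − 0.329)/0.0592 = -0.642, so Q = 0.228.
With Q = [Fe²⁺]/[Pb²⁺] and the known concentrations, [Pb²⁺] in the denominator gives [Pb²⁺] = 0.0088 M.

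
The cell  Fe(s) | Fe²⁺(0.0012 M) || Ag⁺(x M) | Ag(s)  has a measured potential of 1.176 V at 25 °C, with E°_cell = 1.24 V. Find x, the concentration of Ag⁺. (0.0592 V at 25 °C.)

From the Nernst equation, log Q = n(E° − E)/0.0592 = 2(1.24 − 1.176)/0.0592 = 2.162, so Q = 145.
With Q = [Fe²⁺]/[Ag⁺]^2 and the known concentrations, [Ag⁺]^2 in the denominator gives [Ag⁺] = 0.0029 M.

0.0029 M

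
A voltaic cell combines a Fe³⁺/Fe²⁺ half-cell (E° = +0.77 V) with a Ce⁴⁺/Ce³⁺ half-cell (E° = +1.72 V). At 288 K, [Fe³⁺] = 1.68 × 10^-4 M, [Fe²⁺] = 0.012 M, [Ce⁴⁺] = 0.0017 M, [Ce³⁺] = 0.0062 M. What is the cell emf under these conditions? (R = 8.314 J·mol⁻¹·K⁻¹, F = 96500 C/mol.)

1.02 V

The Ce⁴⁺/Ce³⁺ couple has the higher reduction potential and acts as the cathode, so E°_cell = +1.72 − (+0.77) = 0.95 V.
Balancing electrons gives n = 1; the reaction quotient is Q = [Fe³⁺]·[Ce³⁺]/([Fe²⁺]·[Ce⁴⁺]) = 0.0511.
E = E° − (RT/nF) ln Q = 0.95 − (8.314×288)/(1×96500) × (-2.975) = 0.950 + 0.074 = 1.024 V.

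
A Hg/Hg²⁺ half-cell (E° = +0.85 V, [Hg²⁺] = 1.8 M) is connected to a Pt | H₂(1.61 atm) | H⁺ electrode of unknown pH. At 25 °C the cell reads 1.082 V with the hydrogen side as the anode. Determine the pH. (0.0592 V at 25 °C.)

pH = 3.69

E°_cell = 0.85 V and n = 2.
log Q = n(E° − E)/0.0592 = 2×(0.85 − 1.082)/0.0592 = -7.838.
With Q = [H⁺]^2 / ([Hg²⁺]·P(H₂)), solving for [H⁺] gives log[H⁺] = -3.688, so pH = 3.69.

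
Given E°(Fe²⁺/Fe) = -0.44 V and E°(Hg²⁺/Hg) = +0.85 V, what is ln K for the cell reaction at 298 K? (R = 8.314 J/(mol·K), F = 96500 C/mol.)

E°_cell = +0.85 − (-0.44) = 1.29 V, with n = 2 electrons transferred.
At equilibrium E = 0, so the Nernst equation gives ln K = nFE°/RT = (2)(96500)(1.29)/((8.314)(298)) = 100.49.

ln K = 100.5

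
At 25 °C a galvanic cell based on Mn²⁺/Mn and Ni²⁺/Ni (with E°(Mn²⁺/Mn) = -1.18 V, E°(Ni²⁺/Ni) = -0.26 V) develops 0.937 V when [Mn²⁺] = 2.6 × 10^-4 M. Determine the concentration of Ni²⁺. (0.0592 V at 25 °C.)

9.8 × 10^-4 M

From the Nernst equation, log Q = n(E° − E)/0.0592 = 2(0.92 − 0.937)/0.0592 = -0.574, so Q = 0.266.
With Q = [Mn²⁺]/[Ni²⁺] and the known concentrations, [Ni²⁺] in the denominator gives [Ni²⁺] = 9.8 × 10^-4 M.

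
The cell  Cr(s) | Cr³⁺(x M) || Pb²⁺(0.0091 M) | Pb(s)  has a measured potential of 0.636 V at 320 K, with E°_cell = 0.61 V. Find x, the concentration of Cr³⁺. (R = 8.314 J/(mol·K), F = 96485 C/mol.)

From the Nernst equation, ln Q = nF(E° − E)/RT = 6×96485×(0.61 − 0.636)/(8.314×320) = -5.657, so Q = 0.00349.
With Q = [Cr³⁺]^2/[Pb²⁺]^3 and the known concentrations, [Cr³⁺]^2 in the numerator gives [Cr³⁺] = 5.1 × 10^-5 M.

5.1 × 10^-5 M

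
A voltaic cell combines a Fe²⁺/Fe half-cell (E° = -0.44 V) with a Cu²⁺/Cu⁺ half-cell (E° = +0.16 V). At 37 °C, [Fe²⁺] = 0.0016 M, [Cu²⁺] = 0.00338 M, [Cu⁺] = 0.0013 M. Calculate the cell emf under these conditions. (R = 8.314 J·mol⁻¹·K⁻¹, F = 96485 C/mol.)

The Cu²⁺/Cu⁺ couple has the higher reduction potential and acts as the cathode, so E°_cell = +0.16 − (-0.44) = 0.60 V.
Balancing electrons gives n = 2; the reaction quotient is Q = [Fe²⁺]·[Cu⁺]^2/[Cu²⁺]^2 = 2.37 × 10^-4.
E = E° − (RT/nF) ln Q = 0.60 − (8.314×310)/(2×96485) × (-8.349) = 0.600 + 0.112 = 0.712 V.

0.712 V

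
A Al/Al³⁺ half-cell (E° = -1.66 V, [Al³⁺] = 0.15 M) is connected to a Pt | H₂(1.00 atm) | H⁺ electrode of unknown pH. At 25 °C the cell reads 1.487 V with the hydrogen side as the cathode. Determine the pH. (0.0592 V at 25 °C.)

pH = 3.20

E°_cell = 1.66 V and n = 6.
log Q = n(E° − E)/0.0592 = 6×(1.66 − 1.487)/0.0592 = 17.534.
With Q = [Al³⁺]^2·P(H₂)^3 / [H⁺]^6, solving for [H⁺] gives log[H⁺] = -3.197, so pH = 3.20.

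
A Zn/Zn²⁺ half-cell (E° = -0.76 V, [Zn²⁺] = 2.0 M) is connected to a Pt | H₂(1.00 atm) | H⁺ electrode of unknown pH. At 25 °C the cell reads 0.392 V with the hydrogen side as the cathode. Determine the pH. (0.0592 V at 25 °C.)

pH = 6.07

E°_cell = 0.76 V and n = 2.
log Q = n(E° − E)/0.0592 = 2×(0.76 − 0.392)/0.0592 = 12.432.
With Q = [Zn²⁺]·P(H₂) / [H⁺]^2, solving for [H⁺] gives log[H⁺] = -6.066, so pH = 6.07.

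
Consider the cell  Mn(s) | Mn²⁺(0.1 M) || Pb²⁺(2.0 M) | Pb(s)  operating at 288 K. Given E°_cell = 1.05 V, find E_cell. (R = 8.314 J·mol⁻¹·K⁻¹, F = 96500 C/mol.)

1.09 V

Balancing electrons gives n = 2; the reaction quotient is Q = [Mn²⁺]/[Pb²⁺] = 0.0500.
E = E° − (RT/nF) ln Q = 1.05 − (8.314×288)/(2×96500) × (-2.996) = 1.050 + 0.037 = 1.087 V.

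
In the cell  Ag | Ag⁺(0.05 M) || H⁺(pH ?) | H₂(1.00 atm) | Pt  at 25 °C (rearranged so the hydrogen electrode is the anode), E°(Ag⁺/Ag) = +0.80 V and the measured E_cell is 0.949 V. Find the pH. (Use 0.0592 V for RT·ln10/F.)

pH = 3.82

E°_cell = 0.80 V and n = 2.
log Q = n(E° − E)/0.0592 = 2×(0.80 − 0.949)/0.0592 = -5.034.
With Q = [H⁺]^2 / ([Ag⁺]^2·P(H₂)), solving for [H⁺] gives log[H⁺] = -3.818, so pH = 3.82.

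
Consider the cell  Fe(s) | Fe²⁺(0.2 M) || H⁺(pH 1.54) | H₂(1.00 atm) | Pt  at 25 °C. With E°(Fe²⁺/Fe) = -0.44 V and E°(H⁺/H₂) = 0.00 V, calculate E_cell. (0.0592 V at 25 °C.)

The hydrogen couple is the cathode, so E°_cell = 0.44 V; n = 2.
[H⁺] = 10^(−1.54) = 0.029 M, and Q = [Fe²⁺]·P(H₂) / [H⁺]^2 = 240.
E = E° − (0.0592/2) log Q = 0.44 − (0.0592/2)(2.381) = 0.370 V.

0.37 V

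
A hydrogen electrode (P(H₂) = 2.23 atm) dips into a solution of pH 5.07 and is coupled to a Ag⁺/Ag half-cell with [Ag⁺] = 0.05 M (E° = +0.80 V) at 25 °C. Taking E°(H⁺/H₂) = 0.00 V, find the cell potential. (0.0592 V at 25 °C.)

1.03 V

The Ag⁺/Ag couple is the cathode, so E°_cell = 0.80 V; n = 2.
[H⁺] = 10^(−5.07) = 8.5 × 10^-6 M, and Q = [H⁺]^2 / ([Ag⁺]^2·P(H₂)) = 1.3 × 10^-8.
E = E° − (0.0592/2) log Q = 0.80 − (0.0592/2)(-7.886) = 1.033 V.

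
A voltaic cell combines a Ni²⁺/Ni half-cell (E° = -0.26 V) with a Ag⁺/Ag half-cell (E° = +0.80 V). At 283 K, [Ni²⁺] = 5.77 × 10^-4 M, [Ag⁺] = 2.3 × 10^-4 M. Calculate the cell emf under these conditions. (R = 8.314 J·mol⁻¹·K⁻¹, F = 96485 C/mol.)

The Ag⁺/Ag couple has the higher reduction potential and acts as the cathode, so E°_cell = +0.80 − (-0.26) = 1.06 V.
Balancing electrons gives n = 2; the reaction quotient is Q = [Ni²⁺]/[Ag⁺]^2 = 1.09 × 10^4.
E = E° − (RT/nF) ln Q = 1.06 − (8.314×283)/(2×96485) × (9.297) = 1.060 − 0.113 = 0.947 V.

0.947 V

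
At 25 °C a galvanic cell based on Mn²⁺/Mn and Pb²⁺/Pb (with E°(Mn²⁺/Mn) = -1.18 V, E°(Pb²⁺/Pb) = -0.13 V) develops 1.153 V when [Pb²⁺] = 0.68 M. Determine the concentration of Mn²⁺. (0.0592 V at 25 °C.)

2.3 × 10^-4 M

From the Nernst equation, log Q = n(E° − E)/0.0592 = 2(1.05 − 1.153)/0.0592 = -3.480, so Q = 3.31 × 10^-4.
With Q = [Mn²⁺]/[Pb²⁺] and the known concentrations, [Mn²⁺] in the numerator gives [Mn²⁺] = 2.3 × 10^-4 M.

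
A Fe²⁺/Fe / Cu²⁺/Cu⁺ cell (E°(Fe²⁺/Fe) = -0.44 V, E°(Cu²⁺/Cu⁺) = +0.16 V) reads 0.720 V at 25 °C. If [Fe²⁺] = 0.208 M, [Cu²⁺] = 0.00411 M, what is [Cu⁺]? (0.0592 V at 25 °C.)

8.5 × 10^-5 M

From the Nernst equation, log Q = n(E° − E)/0.0592 = 2(0.60 − 0.720)/0.0592 = -4.054, so Q = 8.83 × 10^-5.
With Q = [Fe²⁺]·[Cu⁺]^2/[Cu²⁺]^2 and the known concentrations, [Cu⁺]^2 in the numerator gives [Cu⁺] = 8.5 × 10^-5 M.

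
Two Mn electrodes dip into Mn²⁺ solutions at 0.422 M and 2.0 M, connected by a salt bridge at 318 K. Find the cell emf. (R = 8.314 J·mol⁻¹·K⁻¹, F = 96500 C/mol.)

Both half-cells are Mn²⁺/Mn, so E°_cell = 0. The concentrated side is the cathode; the cell reaction moves Mn²⁺ from high to low concentration with n = 2.
Q = [Mn²⁺]_dilute/[Mn²⁺]_conc = 0.422/2.0 = 0.211.
E = 0 − (RT/nF) ln Q = −((8.314×318)/(2×96500))(-1.556) = 0.0213 V.

0.021 V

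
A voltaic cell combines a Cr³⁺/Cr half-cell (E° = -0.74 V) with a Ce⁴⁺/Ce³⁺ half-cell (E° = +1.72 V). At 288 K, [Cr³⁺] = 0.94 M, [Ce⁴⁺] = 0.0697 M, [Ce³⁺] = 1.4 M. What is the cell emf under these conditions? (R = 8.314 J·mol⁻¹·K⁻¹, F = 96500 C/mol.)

The Ce⁴⁺/Ce³⁺ couple has the higher reduction potential and acts as the cathode, so E°_cell = +1.72 − (-0.74) = 2.46 V.
Balancing electrons gives n = 3; the reaction quotient is Q = [Cr³⁺]·[Ce³⁺]^3/[Ce⁴⁺]^3 = 7620.
E = E° − (RT/nF) ln Q = 2.46 − (8.314×288)/(3×96500) × (8.938) = 2.460 − 0.074 = 2.386 V.

2.39 V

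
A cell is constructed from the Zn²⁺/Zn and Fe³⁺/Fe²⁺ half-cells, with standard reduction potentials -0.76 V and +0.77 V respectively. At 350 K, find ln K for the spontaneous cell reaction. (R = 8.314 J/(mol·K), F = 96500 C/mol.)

ln K = 101.5

E°_cell = +0.77 − (-0.76) = 1.53 V, with n = 2 electrons transferred.
At equilibrium E = 0, so the Nernst equation gives ln K = nFE°/RT = (2)(96500)(1.53)/((8.314)(350)) = 101.48.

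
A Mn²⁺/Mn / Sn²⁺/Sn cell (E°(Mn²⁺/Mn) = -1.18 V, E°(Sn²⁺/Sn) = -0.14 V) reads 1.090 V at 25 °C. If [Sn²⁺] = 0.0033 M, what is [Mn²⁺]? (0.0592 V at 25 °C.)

6.8 × 10^-5 M

From the Nernst equation, log Q = n(E° − E)/0.0592 = 2(1.04 − 1.090)/0.0592 = -1.689, so Q = 0.0205.
With Q = [Mn²⁺]/[Sn²⁺] and the known concentrations, [Mn²⁺] in the numerator gives [Mn²⁺] = 6.8 × 10^-5 M.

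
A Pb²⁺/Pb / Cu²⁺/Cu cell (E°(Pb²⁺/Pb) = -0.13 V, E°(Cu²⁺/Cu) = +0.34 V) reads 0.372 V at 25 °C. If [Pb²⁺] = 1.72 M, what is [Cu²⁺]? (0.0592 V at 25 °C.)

From the Nernst equation, log Q = n(E° − E)/0.0592 = 2(0.47 − 0.372)/0.0592 = 3.311, so Q = 2050.
With Q = [Pb²⁺]/[Cu²⁺] and the known concentrations, [Cu²⁺] in the denominator gives [Cu²⁺] = 8.4 × 10^-4 M.

8.4 × 10^-4 M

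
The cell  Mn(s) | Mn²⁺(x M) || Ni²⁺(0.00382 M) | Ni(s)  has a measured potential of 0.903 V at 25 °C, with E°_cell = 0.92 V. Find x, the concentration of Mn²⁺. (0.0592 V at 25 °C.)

0.014 M

From the Nernst equation, log Q = n(E° − E)/0.0592 = 2(0.92 − 0.903)/0.0592 = 0.574, so Q = 3.75.
With Q = [Mn²⁺]/[Ni²⁺] and the known concentrations, [Mn²⁺] in the numerator gives [Mn²⁺] = 0.014 M.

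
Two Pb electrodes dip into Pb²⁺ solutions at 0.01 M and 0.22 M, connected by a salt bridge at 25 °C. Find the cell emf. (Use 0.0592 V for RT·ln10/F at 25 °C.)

Both half-cells are Pb²⁺/Pb, so E°_cell = 0. The concentrated side is the cathode; the cell reaction moves Pb²⁺ from high to low concentration with n = 2.
Q = [Pb²⁺]_dilute/[Pb²⁺]_conc = 0.01/0.22 = 0.0455.
E = 0 − (0.0592/2) log Q = −(0.0592/2)(-1.342) = 0.0397 V.

0.040 V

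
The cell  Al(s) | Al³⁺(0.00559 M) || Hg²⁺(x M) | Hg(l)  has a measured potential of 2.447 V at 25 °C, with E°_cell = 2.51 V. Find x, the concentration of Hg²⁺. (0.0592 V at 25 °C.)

From the Nernst equation, log Q = n(E° − E)/0.0592 = 6(2.51 − 2.447)/0.0592 = 6.385, so Q = 2.43 × 10^6.
With Q = [Al³⁺]^2/[Hg²⁺]^3 and the known concentrations, [Hg²⁺]^3 in the denominator gives [Hg²⁺] = 2.3 × 10^-4 M.

2.3 × 10^-4 M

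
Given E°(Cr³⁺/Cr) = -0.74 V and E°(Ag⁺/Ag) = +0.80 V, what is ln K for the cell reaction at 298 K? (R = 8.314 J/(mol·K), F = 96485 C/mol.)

ln K = 179.9

E°_cell = +0.80 − (-0.74) = 1.54 V, with n = 3 electrons transferred.
At equilibrium E = 0, so the Nernst equation gives ln K = nFE°/RT = (3)(96485)(1.54)/((8.314)(298)) = 179.92.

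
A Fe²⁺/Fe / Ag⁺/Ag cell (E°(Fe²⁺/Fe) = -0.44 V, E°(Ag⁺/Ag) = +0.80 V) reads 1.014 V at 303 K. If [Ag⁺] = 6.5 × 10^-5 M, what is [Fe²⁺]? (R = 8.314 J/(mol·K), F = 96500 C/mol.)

0.14 M

From the Nernst equation, ln Q = nF(E° − E)/RT = 2×96500×(1.24 − 1.014)/(8.314×303) = 17.315, so Q = 3.31 × 10^7.
With Q = [Fe²⁺]/[Ag⁺]^2 and the known concentrations, [Fe²⁺] in the numerator gives [Fe²⁺] = 0.14 M.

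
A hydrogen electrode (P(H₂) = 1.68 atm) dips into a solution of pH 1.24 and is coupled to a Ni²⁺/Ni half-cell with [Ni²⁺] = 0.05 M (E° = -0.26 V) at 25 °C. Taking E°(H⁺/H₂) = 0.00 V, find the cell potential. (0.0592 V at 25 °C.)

0.22 V

The hydrogen couple is the cathode, so E°_cell = 0.26 V; n = 2.
[H⁺] = 10^(−1.24) = 0.058 M, and Q = [Ni²⁺]·P(H₂) / [H⁺]^2 = 25.4.
E = E° − (0.0592/2) log Q = 0.26 − (0.0592/2)(1.404) = 0.218 V.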